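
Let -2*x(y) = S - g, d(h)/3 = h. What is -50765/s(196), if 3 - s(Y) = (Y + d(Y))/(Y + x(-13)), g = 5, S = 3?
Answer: 10000705/193 ≈ 51817.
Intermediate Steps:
d(h) = 3*h
x(y) = 1 (x(y) = -(3 - 1*5)/2 = -(3 - 5)/2 = -½*(-2) = 1)
s(Y) = 3 - 4*Y/(1 + Y) (s(Y) = 3 - (Y + 3*Y)/(Y + 1) = 3 - 4*Y/(1 + Y))
-50765/s(196) = -50765*(1 + 196)/(3 - 1*196) = -50765*197/(3 - 196) = -50765/((1/197)*(-193)) = -50765/(-193/197) = -50765*(-197/193) = 10000705/193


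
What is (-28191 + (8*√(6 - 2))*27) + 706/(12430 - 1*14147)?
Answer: -47662909/1717 ≈ -27759.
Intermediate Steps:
(-28191 + (8*√(6 - 2))*27) + 706/(12430 - 1*14147) = (-28191 + (8*√4)*27) + 706/(12430 - 14147) = (-28191 + (8*2)*27) + 706/(-1717) = (-28191 + 16*27) + 706*(-1/1717) = (-28191 + 432) - 706/1717 = -27759 - 706/1717 = -47662909/1717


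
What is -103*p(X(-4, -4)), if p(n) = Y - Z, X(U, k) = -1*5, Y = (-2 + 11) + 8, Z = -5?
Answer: -2266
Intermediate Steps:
Y = 17 (Y = 9 + 8 = 17)
X(U, k) = -5
p(n) = 22 (p(n) = 17 - 1*(-5) = 17 + 5 = 22)
-103*p(X(-4, -4)) = -103*22 = -2266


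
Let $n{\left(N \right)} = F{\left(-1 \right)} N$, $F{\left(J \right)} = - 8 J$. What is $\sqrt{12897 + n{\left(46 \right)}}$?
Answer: $\sqrt{13265} \approx 115.17$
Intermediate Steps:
$n{\left(N \right)} = 8 N$ ($n{\left(N \right)} = \left(-8\right) \left(-1\right) N = 8 N$)
$\sqrt{12897 + n{\left(46 \right)}} = \sqrt{12897 + 8 \cdot 46} = \sqrt{12897 + 368} = \sqrt{13265}$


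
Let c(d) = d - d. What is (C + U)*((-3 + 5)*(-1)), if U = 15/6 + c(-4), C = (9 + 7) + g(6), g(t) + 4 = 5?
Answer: -39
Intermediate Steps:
c(d) = 0
g(t) = 1 (g(t) = -4 + 5 = 1)
C = 17 (C = (9 + 7) + 1 = 16 + 1 = 17)
U = 5/2 (U = 15/6 + 0 = 15*(1/6) + 0 = 5/2 + 0 = 5/2 ≈ 2.5000)
(C + U)*((-3 + 5)*(-1)) = (17 + 5/2)*((-3 + 5)*(-1)) = 39*(2*(-1))/2 = (39/2)*(-2) = -39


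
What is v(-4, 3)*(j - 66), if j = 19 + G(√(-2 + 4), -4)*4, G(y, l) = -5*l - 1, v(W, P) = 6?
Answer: 174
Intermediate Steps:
G(y, l) = -1 - 5*l
j = 95 (j = 19 + (-1 - 5*(-4))*4 = 19 + (-1 + 20)*4 = 19 + 19*4 = 19 + 76 = 95)
v(-4, 3)*(j - 66) = 6*(95 - 66) = 6*29 = 174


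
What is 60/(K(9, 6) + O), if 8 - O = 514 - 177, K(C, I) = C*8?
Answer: -60/257 ≈ -0.23346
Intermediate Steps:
K(C, I) = 8*C
O = -329 (O = 8 - (514 - 177) = 8 - 1*337 = 8 - 337 = -329)
60/(K(9, 6) + O) = 60/(8*9 - 329) = 60/(72 - 329) = 60/(-257) = 60*(-1/257) = -60/257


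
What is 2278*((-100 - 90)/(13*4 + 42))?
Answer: -216410/47 ≈ -4604.5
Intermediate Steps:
2278*((-100 - 90)/(13*4 + 42)) = 2278*(-190/(52 + 42)) = 2278*(-190/94) = 2278*(-190*1/94) = 2278*(-95/47) = -216410/47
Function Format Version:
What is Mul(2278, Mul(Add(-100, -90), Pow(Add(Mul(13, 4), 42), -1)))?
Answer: Rational(-216410, 47) ≈ -4604.5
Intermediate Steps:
Mul(2278, Mul(Add(-100, -90), Pow(Add(Mul(13, 4), 42), -1))) = Mul(2278, Mul(-190, Pow(Add(52, 42), -1))) = Mul(2278, Mul(-190, Pow(94, -1))) = Mul(2278, Mul(-190, Rational(1, 94))) = Mul(2278, Rational(-95, 47)) = Rational(-216410, 47)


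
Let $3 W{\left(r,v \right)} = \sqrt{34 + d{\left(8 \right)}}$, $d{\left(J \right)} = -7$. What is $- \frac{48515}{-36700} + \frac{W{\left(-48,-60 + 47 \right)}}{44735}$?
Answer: $\frac{9703}{7340} + \frac{\sqrt{3}}{44735} \approx 1.322$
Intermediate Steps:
$W{\left(r,v \right)} = \sqrt{3}$ ($W{\left(r,v \right)} = \frac{\sqrt{34 - 7}}{3} = \frac{\sqrt{27}}{3} = \frac{3 \sqrt{3}}{3} = \sqrt{3}$)
$- \frac{48515}{-36700} + \frac{W{\left(-48,-60 + 47 \right)}}{44735} = - \frac{48515}{-36700} + \frac{\sqrt{3}}{44735} = \left(-48515\right) \left(- \frac{1}{36700}\right) + \sqrt{3} \cdot \frac{1}{44735} = \frac{9703}{7340} + \frac{\sqrt{3}}{44735}$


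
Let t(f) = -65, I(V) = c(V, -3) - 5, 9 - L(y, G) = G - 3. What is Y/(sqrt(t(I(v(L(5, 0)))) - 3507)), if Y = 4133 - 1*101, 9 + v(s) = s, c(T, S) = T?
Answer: -2016*I*sqrt(893)/893 ≈ -67.463*I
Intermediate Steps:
L(y, G) = 12 - G (L(y, G) = 9 - (G - 3) = 9 - (-3 + G) = 9 + (3 - G) = 12 - G)
v(s) = -9 + s
I(V) = -5 + V (I(V) = V - 5 = -5 + V)
Y = 4032 (Y = 4133 - 101 = 4032)
Y/(sqrt(t(I(v(L(5, 0)))) - 3507)) = 4032/(sqrt(-65 - 3507)) = 4032/(sqrt(-3572)) = 4032/((2*I*sqrt(893))) = 4032*(-I*sqrt(893)/1786) = -2016*I*sqrt(893)/893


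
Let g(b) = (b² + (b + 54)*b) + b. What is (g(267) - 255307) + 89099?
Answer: -8945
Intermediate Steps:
g(b) = b + b² + b*(54 + b) (g(b) = (b² + (54 + b)*b) + b = (b² + b*(54 + b)) + b = b + b² + b*(54 + b))
(g(267) - 255307) + 89099 = (267*(55 + 2*267) - 255307) + 89099 = (267*(55 + 534) - 255307) + 89099 = (267*589 - 255307) + 89099 = (157263 - 255307) + 89099 = -98044 + 89099 = -8945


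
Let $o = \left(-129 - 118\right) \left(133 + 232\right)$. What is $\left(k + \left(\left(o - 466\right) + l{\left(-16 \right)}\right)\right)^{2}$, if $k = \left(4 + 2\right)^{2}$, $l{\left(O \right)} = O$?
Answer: $8208541201$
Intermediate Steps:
$o = -90155$ ($o = \left(-247\right) 365 = -90155$)
$k = 36$ ($k = 6^{2} = 36$)
$\left(k + \left(\left(o - 466\right) + l{\left(-16 \right)}\right)\right)^{2} = \left(36 - 90637\right)^{2} = \left(-90601\right)^{2} = 8208541201$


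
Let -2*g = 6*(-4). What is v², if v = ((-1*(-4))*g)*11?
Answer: 278784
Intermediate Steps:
g = 12 (g = -3*(-4) = -½*(-24) = 12)
v = 528 (v = (-1*(-4)*12)*11 = (4*12)*11 = 48*11 = 528)
v² = 528² = 278784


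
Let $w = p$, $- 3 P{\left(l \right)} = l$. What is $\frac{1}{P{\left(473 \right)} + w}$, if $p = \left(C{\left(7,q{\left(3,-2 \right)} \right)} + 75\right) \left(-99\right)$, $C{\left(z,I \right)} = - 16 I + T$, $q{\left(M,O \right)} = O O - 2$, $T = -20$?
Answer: $- \frac{3}{7304} \approx -0.00041073$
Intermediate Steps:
$q{\left(M,O \right)} = -2 + O^{2}$ ($q{\left(M,O \right)} = O^{2} - 2 = -2 + O^{2}$)
$P{\left(l \right)} = - \frac{l}{3}$
$C{\left(z,I \right)} = -20 - 16 I$ ($C{\left(z,I \right)} = - 16 I - 20 = -20 - 16 I$)
$p = -2277$ ($p = \left(\left(-20 - 16 \left(-2 + \left(-2\right)^{2}\right)\right) + 75\right) \left(-99\right) = \left(\left(-20 - 16 \left(-2 + 4\right)\right) + 75\right) \left(-99\right) = \left(\left(-20 - 32\right) + 75\right) \left(-99\right) = \left(-52 + 75\right) \left(-99\right) = 23 \left(-99\right) = -2277$)
$w = -2277$
$\frac{1}{P{\left(473 \right)} + w} = \frac{1}{\left(- \frac{1}{3}\right) 473 - 2277} = \frac{1}{- \frac{473}{3} - 2277} = \frac{1}{- \frac{7304}{3}} = - \frac{3}{7304}$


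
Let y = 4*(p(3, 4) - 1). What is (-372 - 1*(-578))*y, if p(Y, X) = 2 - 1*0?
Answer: 824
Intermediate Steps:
p(Y, X) = 2 (p(Y, X) = 2 + 0 = 2)
y = 4 (y = 4*(2 - 1) = 4*1 = 4)
(-372 - 1*(-578))*y = (-372 - 1*(-578))*4 = (-372 + 578)*4 = 206*4 = 824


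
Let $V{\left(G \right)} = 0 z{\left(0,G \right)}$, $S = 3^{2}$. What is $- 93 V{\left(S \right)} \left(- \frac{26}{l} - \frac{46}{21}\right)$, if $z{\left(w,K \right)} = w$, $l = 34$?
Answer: $0$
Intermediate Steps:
$S = 9$
$V{\left(G \right)} = 0$ ($V{\left(G \right)} = 0 \cdot 0 = 0$)
$- 93 V{\left(S \right)} \left(- \frac{26}{l} - \frac{46}{21}\right) = \left(-93\right) 0 \left(- \frac{26}{34} - \frac{46}{21}\right) = 0 \left(\left(-26\right) \frac{1}{34} - \frac{46}{21}\right) = 0 \left(- \frac{13}{17} - \frac{46}{21}\right) = 0 \left(- \frac{1055}{357}\right) = 0$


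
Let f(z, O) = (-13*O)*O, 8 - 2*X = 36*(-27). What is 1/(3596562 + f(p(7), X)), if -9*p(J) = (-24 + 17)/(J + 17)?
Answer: 1/475262 ≈ 2.1041e-6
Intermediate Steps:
p(J) = 7/(9*(17 + J)) (p(J) = -(-24 + 17)/(9*(J + 17)) = -(-7)/(9*(17 + J)) = 7/(9*(17 + J)))
X = 490 (X = 4 - 18*(-27) = 4 - 1/2*(-972) = 4 + 486 = 490)
f(z, O) = -13*O**2
1/(3596562 + f(p(7), X)) = 1/(3596562 - 13*490**2) = 1/(3596562 - 13*240100) = 1/(3596562 - 3121300) = 1/475262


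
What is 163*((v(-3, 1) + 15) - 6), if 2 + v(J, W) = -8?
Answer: -163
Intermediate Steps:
v(J, W) = -10 (v(J, W) = -2 - 8 = -10)
163*((v(-3, 1) + 15) - 6) = 163*((-10 + 15) - 6) = 163*(5 - 6) = 163*(-1) = -163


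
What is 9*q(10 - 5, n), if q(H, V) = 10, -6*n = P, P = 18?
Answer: 90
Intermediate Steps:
n = -3 (n = -1/6*18 = -3)
9*q(10 - 5, n) = 9*10 = 90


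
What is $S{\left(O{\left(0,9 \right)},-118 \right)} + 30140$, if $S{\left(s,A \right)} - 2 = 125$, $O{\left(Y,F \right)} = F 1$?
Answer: $30267$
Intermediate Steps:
$O{\left(Y,F \right)} = F$
$S{\left(s,A \right)} = 127$ ($S{\left(s,A \right)} = 2 + 125 = 127$)
$S{\left(O{\left(0,9 \right)},-118 \right)} + 30140 = 127 + 30140 = 30267$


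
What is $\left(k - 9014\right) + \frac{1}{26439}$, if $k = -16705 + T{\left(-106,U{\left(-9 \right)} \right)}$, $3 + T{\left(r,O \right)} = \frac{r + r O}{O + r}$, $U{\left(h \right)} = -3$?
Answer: $- \frac{74132576381}{2881851} \approx -25724.0$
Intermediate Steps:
$T{\left(r,O \right)} = -3 + \frac{r + O r}{O + r}$ ($T{\left(r,O \right)} = -3 + \frac{r + r O}{O + r} = -3 + \frac{r + O r}{O + r}$)
$k = - \frac{1821384}{109}$ ($k = -16705 + \frac{\left(-3\right) \left(-3\right) - -212 - -318}{-3 - 106} = -16705 + \frac{9 + 212 + 318}{-109} = -16705 - \frac{539}{109} = - \frac{1821384}{109} \approx -16710.0$)
$\left(k - 9014\right) + \frac{1}{26439} = \left(- \frac{1821384}{109} - 9014\right) + \frac{1}{26439} = - \frac{2803910}{109} + \frac{1}{26439} = - \frac{74132576381}{2881851}$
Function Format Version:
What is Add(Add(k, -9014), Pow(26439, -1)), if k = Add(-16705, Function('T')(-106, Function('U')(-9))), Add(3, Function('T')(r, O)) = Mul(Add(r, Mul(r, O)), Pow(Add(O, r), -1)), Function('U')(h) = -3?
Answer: Rational(-74132576381, 2881851) ≈ -25724.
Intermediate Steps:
Function('T')(r, O) = Add(-3, Mul(Pow(Add(O, r), -1), Add(r, Mul(O, r)))) (Function('T')(r, O) = Add(-3, Mul(Add(r, Mul(r, O)), Pow(Add(O, r), -1))) = Add(-3, Mul(Add(r, Mul(O, r)), Pow(Add(O, r), -1))) = Add(-3, Mul(Pow(Add(O, r), -1), Add(r, Mul(O, r)))))
k = Rational(-1821384, 109) (k = Add(-16705, Mul(Pow(Add(-3, -106), -1), Add(Mul(-3, -3), Mul(-2, -106), Mul(-3, -106)))) = Add(-16705, Mul(Pow(-109, -1), Add(9, 212, 318))) = Add(-16705, Mul(Rational(-1, 109), 539)) = Add(-16705, Rational(-539, 109)) = Rational(-1821384, 109) ≈ -16710.)
Add(Add(k, -9014), Pow(26439, -1)) = Add(Add(Rational(-1821384, 109), -9014), Pow(26439, -1)) = Add(Rational(-2803910, 109), Rational(1, 26439)) = Rational(-74132576381, 2881851)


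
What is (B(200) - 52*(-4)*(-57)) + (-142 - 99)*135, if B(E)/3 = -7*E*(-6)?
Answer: -19191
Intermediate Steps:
B(E) = 126*E (B(E) = 3*(-7*E*(-6)) = 3*(42*E) = 126*E)
(B(200) - 52*(-4)*(-57)) + (-142 - 99)*135 = (126*200 - 52*(-4)*(-57)) + (-142 - 99)*135 = (25200 + 208*(-57)) - 241*135 = (25200 - 11856) - 32535 = 13344 - 32535 = -19191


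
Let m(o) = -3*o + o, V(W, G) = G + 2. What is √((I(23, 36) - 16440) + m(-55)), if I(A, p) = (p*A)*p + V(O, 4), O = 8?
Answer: 2*√3371 ≈ 116.12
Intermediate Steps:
V(W, G) = 2 + G
m(o) = -2*o
I(A, p) = 6 + A*p² (I(A, p) = (p*A)*p + (2 + 4) = (A*p)*p + 6 = A*p² + 6 = 6 + A*p²)
√((I(23, 36) - 16440) + m(-55)) = √(((6 + 23*36²) - 16440) - 2*(-55)) = √(((6 + 23*1296) - 16440) + 110) = √(((6 + 29808) - 16440) + 110) = √((29814 - 16440) + 110) = √(13374 + 110) = √13484 = 2*√3371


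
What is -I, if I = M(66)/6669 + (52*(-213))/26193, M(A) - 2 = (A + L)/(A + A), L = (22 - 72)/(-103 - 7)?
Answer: 35719331311/84545660628 ≈ 0.42249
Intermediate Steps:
L = 5/11 (L = -50/(-110) = -50*(-1/110) = 5/11 ≈ 0.45455)
M(A) = 2 + (5/11 + A)/(2*A) (M(A) = 2 + (A + 5/11)/(A + A) = 2 + (5/11 + A)/((2*A)) = 2 + (5/11 + A)*(1/(2*A)) = 2 + (5/11 + A)/(2*A))
I = -35719331311/84545660628 (I = ((5/22)*(1 + 11*66)/66)/6669 + (52*(-213))/26193 = ((5/22)*(1/66)*(1 + 726))*(1/6669) - 11076*1/26193 = ((5/22)*(1/66)*727)*(1/6669) - 3692/8731 = (3635/1452)*(1/6669) - 3692/8731 = 3635/9683388 - 3692/8731 = -35719331311/84545660628 ≈ -0.42249)
-I = -1*(-35719331311/84545660628) = 35719331311/84545660628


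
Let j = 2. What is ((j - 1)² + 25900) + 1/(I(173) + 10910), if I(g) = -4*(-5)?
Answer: 283097931/10930 ≈ 25901.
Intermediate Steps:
I(g) = 20
((j - 1)² + 25900) + 1/(I(173) + 10910) = ((2 - 1)² + 25900) + 1/(20 + 10910) = (1² + 25900) + 1/10930 = (1 + 25900) + 1/10930 = 25901 + 1/10930 = 283097931/10930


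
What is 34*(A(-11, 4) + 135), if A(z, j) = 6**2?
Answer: 5814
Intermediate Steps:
A(z, j) = 36
34*(A(-11, 4) + 135) = 34*(36 + 135) = 34*171 = 5814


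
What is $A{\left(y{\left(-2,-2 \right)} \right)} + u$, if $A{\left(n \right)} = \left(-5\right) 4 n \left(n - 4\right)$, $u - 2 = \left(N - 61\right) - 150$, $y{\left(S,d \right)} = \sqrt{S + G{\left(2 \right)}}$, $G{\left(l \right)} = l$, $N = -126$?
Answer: $-335$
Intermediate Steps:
$y{\left(S,d \right)} = \sqrt{2 + S}$ ($y{\left(S,d \right)} = \sqrt{S + 2} = \sqrt{2 + S}$)
$u = -335$ ($u = 2 - 337 = -335$)
$A{\left(n \right)} = - 20 n \left(-4 + n\right)$
$A{\left(y{\left(-2,-2 \right)} \right)} + u = 20 \sqrt{2 - 2} \left(4 - \sqrt{2 - 2}\right) - 335 = 20 \sqrt{0} \left(4 - \sqrt{0}\right) - 335 = 20 \cdot 0 \left(4 - 0\right) - 335 = 20 \cdot 0 \left(4 + 0\right) - 335 = 20 \cdot 0 \cdot 4 - 335 = 0 - 335 = -335$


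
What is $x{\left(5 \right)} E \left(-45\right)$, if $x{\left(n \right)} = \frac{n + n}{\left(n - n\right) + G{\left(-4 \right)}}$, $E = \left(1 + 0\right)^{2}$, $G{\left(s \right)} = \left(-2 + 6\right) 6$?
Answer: $- \frac{75}{4} \approx -18.75$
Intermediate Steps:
$G{\left(s \right)} = 24$ ($G{\left(s \right)} = 4 \cdot 6 = 24$)
$E = 1$ ($E = 1^{2} = 1$)
$x{\left(n \right)} = \frac{n}{12}$ ($x{\left(n \right)} = \frac{n + n}{\left(n - n\right) + 24} = \frac{2 n}{0 + 24} = \frac{2 n}{24} = 2 n \frac{1}{24} = \frac{n}{12}$)
$x{\left(5 \right)} E \left(-45\right) = \frac{1}{12} \cdot 5 \cdot 1 \left(-45\right) = \frac{5}{12} \cdot 1 \left(-45\right) = \frac{5}{12} \left(-45\right) = - \frac{75}{4}$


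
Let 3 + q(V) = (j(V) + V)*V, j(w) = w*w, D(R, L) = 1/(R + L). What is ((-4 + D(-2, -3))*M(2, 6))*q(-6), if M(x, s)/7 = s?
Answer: 161406/5 ≈ 32281.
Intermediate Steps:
D(R, L) = 1/(L + R)
M(x, s) = 7*s
j(w) = w²
q(V) = -3 + V*(V + V²) (q(V) = -3 + (V² + V)*V = -3 + (V + V²)*V = -3 + V*(V + V²))
((-4 + D(-2, -3))*M(2, 6))*q(-6) = ((-4 + 1/(-3 - 2))*(7*6))*(-3 + (-6)² + (-6)³) = ((-4 + 1/(-5))*42)*(-3 + 36 - 216) = ((-4 - ⅕)*42)*(-183) = -21/5*42*(-183) = -882/5*(-183) = 161406/5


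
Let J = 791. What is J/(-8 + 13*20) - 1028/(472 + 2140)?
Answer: 64537/23508 ≈ 2.7453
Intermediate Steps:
J/(-8 + 13*20) - 1028/(472 + 2140) = 791/(-8 + 13*20) - 1028/(472 + 2140) = 791/(-8 + 260) - 1028/2612 = 791/252 - 1028*1/2612 = 791*(1/252) - 257/653 = 113/36 - 257/653 = 64537/23508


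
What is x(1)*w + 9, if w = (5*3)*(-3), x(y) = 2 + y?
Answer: -126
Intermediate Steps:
w = -45 (w = 15*(-3) = -45)
x(1)*w + 9 = (2 + 1)*(-45) + 9 = 3*(-45) + 9 = -135 + 9 = -126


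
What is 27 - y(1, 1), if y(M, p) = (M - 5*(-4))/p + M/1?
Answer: 5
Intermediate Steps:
y(M, p) = M + (20 + M)/p (y(M, p) = (M + 20)/p + M*1 = (20 + M)/p + M = M + (20 + M)/p)
27 - y(1, 1) = 27 - (20 + 1 + 1*1)/1 = 27 - (20 + 1 + 1) = 27 - 22 = 5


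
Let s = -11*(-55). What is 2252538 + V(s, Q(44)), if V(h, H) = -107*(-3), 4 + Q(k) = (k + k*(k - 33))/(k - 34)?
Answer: 2252859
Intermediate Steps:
s = 605
Q(k) = -4 + (k + k*(-33 + k))/(-34 + k) (Q(k) = -4 + (k + k*(k - 33))/(k - 34) = -4 + (k + k*(-33 + k))/(-34 + k))
V(h, H) = 321
2252538 + V(s, Q(44)) = 2252538 + 321 = 2252859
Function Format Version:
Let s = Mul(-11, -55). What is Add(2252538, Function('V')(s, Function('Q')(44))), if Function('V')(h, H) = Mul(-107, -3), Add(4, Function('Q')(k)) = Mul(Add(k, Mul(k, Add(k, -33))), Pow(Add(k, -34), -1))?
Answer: 2252859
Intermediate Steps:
s = 605
Function('Q')(k) = Add(-4, Mul(Pow(Add(-34, k), -1), Add(k, Mul(k, Add(-33, k))))) (Function('Q')(k) = Add(-4, Mul(Add(k, Mul(k, Add(k, -33))), Pow(Add(k, -34), -1))) = Add(-4, Mul(Add(k, Mul(k, Add(-33, k))), Pow(Add(-34, k), -1))) = Add(-4, Mul(Pow(Add(-34, k), -1), Add(k, Mul(k, Add(-33, k))))))
Function('V')(h, H) = 321
Add(2252538, Function('V')(s, Function('Q')(44))) = Add(2252538, 321) = 2252859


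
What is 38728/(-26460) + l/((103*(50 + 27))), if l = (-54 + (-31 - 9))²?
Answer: -2619686/7494795 ≈ -0.34953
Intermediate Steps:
l = 8836 (l = (-54 - 40)² = (-94)² = 8836)
38728/(-26460) + l/((103*(50 + 27))) = 38728/(-26460) + 8836/((103*(50 + 27))) = 38728*(-1/26460) + 8836/((103*77)) = -9682/6615 + 8836/7931 = -2619686/7494795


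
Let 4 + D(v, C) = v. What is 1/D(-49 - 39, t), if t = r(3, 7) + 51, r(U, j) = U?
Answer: -1/92 ≈ -0.010870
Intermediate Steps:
t = 54 (t = 3 + 51 = 54)
D(v, C) = -4 + v
1/D(-49 - 39, t) = 1/(-4 + (-49 - 39)) = 1/(-4 - 88) = 1/(-92) = -1/92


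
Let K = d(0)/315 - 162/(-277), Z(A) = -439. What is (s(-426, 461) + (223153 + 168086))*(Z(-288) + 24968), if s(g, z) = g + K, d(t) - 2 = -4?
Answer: 836449663104439/87255 ≈ 9.5863e+9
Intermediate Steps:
d(t) = -2 (d(t) = 2 - 4 = -2)
K = 50476/87255 (K = -2/315 - 162/(-277) = -2*1/315 - 162*(-1/277) = -2/315 + 162/277 = 50476/87255 ≈ 0.57849)
s(g, z) = 50476/87255 + g (s(g, z) = g + 50476/87255 = 50476/87255 + g)
(s(-426, 461) + (223153 + 168086))*(Z(-288) + 24968) = ((50476/87255 - 426) + (223153 + 168086))*(-439 + 24968) = (-37120154/87255 + 391239)*24529 = (34100438791/87255)*24529 = 836449663104439/87255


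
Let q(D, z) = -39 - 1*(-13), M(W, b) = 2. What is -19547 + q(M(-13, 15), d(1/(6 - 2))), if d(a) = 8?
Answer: -19573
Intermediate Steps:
q(D, z) = -26 (q(D, z) = -39 + 13 = -26)
-19547 + q(M(-13, 15), d(1/(6 - 2))) = -19547 - 26 = -19573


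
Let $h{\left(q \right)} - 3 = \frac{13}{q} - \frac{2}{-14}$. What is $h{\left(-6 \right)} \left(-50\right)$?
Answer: $- \frac{1025}{21} \approx -48.81$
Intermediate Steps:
$h{\left(q \right)} = \frac{22}{7} + \frac{13}{q}$ ($h{\left(q \right)} = 3 + \left(\frac{13}{q} - \frac{2}{-14}\right) = 3 + \left(\frac{13}{q} - - \frac{1}{7}\right) = 3 + \left(\frac{13}{q} + \frac{1}{7}\right) = 3 + \left(\frac{1}{7} + \frac{13}{q}\right) = \frac{22}{7} + \frac{13}{q}$)
$h{\left(-6 \right)} \left(-50\right) = \left(\frac{22}{7} + \frac{13}{-6}\right) \left(-50\right) = \left(\frac{22}{7} + 13 \left(- \frac{1}{6}\right)\right) \left(-50\right) = \left(\frac{22}{7} - \frac{13}{6}\right) \left(-50\right) = \frac{41}{42} \left(-50\right) = - \frac{1025}{21}$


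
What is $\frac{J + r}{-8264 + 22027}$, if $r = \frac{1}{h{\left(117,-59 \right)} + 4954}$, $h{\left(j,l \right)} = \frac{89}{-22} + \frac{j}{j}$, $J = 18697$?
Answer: $\frac{2036495959}{1499079723} \approx 1.3585$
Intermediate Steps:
$h{\left(j,l \right)} = - \frac{67}{22}$ ($h{\left(j,l \right)} = 89 \left(- \frac{1}{22}\right) + 1 = - \frac{89}{22} + 1 = - \frac{67}{22}$)
$r = \frac{22}{108921}$ ($r = \frac{1}{- \frac{67}{22} + 4954} = \frac{1}{\frac{108921}{22}} = \frac{22}{108921} \approx 0.00020198$)
$\frac{J + r}{-8264 + 22027} = \frac{18697 + \frac{22}{108921}}{-8264 + 22027} = \frac{2036495959}{108921 \cdot 13763} = \frac{2036495959}{108921} \cdot \frac{1}{13763} = \frac{2036495959}{1499079723}$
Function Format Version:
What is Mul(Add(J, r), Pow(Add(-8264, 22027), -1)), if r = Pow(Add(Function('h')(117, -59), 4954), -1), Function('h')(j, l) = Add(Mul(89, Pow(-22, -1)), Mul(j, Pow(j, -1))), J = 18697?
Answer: Rational(2036495959, 1499079723) ≈ 1.3585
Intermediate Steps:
Function('h')(j, l) = Rational(-67, 22) (Function('h')(j, l) = Add(Mul(89, Rational(-1, 22)), 1) = Add(Rational(-89, 22), 1) = Rational(-67, 22))
r = Rational(22, 108921) (r = Pow(Add(Rational(-67, 22), 4954), -1) = Pow(Rational(108921, 22), -1) = Rational(22, 108921) ≈ 0.00020198)
Mul(Add(J, r), Pow(Add(-8264, 22027), -1)) = Mul(Add(18697, Rational(22, 108921)), Pow(Add(-8264, 22027), -1)) = Mul(Rational(2036495959, 108921), Pow(13763, -1)) = Mul(Rational(2036495959, 108921), Rational(1, 13763)) = Rational(2036495959, 1499079723)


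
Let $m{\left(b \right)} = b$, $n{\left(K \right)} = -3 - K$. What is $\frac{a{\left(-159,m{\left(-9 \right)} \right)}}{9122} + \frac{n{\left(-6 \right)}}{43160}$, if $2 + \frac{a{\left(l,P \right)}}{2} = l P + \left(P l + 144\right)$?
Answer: $\frac{129666323}{196852760} \approx 0.6587$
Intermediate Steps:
$a{\left(l,P \right)} = 284 + 4 P l$ ($a{\left(l,P \right)} = -4 + 2 \left(l P + \left(P l + 144\right)\right) = -4 + 2 \left(P l + \left(144 + P l\right)\right) = -4 + 2 \left(144 + 2 P l\right) = -4 + \left(288 + 4 P l\right) = 284 + 4 P l$)
$\frac{a{\left(-159,m{\left(-9 \right)} \right)}}{9122} + \frac{n{\left(-6 \right)}}{43160} = \frac{284 + 4 \left(-9\right) \left(-159\right)}{9122} + \frac{-3 - -6}{43160} = \left(284 + 5724\right) \frac{1}{9122} + \left(-3 + 6\right) \frac{1}{43160} = 6008 \cdot \frac{1}{9122} + 3 \cdot \frac{1}{43160} = \frac{3004}{4561} + \frac{3}{43160} = \frac{129666323}{196852760}$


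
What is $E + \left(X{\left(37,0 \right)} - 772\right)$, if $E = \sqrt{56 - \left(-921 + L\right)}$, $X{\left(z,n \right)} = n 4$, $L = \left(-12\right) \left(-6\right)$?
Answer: $-772 + \sqrt{905} \approx -741.92$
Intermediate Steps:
$L = 72$
$X{\left(z,n \right)} = 4 n$
$E = \sqrt{905}$ ($E = \sqrt{56 + \left(921 - 72\right)} = \sqrt{56 + 849} = \sqrt{905} \approx 30.083$)
$E + \left(X{\left(37,0 \right)} - 772\right) = \sqrt{905} + \left(4 \cdot 0 - 772\right) = \sqrt{905} + \left(0 - 772\right) = \sqrt{905} - 772 = -772 + \sqrt{905}$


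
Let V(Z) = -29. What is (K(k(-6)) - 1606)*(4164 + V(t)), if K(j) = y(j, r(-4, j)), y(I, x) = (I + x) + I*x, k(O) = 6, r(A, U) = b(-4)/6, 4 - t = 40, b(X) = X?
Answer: -19905890/3 ≈ -6.6353e+6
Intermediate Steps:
t = -36 (t = 4 - 1*40 = 4 - 40 = -36)
r(A, U) = -2/3 (r(A, U) = -4/6 = -4*1/6 = -2/3)
y(I, x) = I + x + I*x
K(j) = -2/3 + j/3 (K(j) = j - 2/3 + j*(-2/3) = j - 2/3 - 2*j/3 = -2/3 + j/3)
(K(k(-6)) - 1606)*(4164 + V(t)) = ((-2/3 + (1/3)*6) - 1606)*(4164 - 29) = ((-2/3 + 2) - 1606)*4135 = (4/3 - 1606)*4135 = -4814/3*4135 = -19905890/3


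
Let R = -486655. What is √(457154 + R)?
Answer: I*√29501 ≈ 171.76*I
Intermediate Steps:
√(457154 + R) = √(457154 - 486655) = √(-29501) = I*√29501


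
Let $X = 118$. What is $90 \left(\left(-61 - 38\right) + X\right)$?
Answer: $1710$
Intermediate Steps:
$90 \left(\left(-61 - 38\right) + X\right) = 90 \left(\left(-61 - 38\right) + 118\right) = 90 \left(-99 + 118\right) = 90 \cdot 19 = 1710$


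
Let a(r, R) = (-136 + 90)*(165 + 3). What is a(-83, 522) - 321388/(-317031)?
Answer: -2449694180/317031 ≈ -7727.0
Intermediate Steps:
a(r, R) = -7728 (a(r, R) = -46*168 = -7728)
a(-83, 522) - 321388/(-317031) = -7728 - 321388/(-317031) = -7728 - 321388*(-1)/317031 = -7728 - 1*(-321388/317031) = -7728 + 321388/317031 = -2449694180/317031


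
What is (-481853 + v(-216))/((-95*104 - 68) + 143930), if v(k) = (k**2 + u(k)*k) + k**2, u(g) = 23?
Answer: -393509/133982 ≈ -2.9370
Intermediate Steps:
v(k) = 2*k**2 + 23*k (v(k) = (k**2 + 23*k) + k**2 = 2*k**2 + 23*k)
(-481853 + v(-216))/((-95*104 - 68) + 143930) = (-481853 - 216*(23 + 2*(-216)))/((-95*104 - 68) + 143930) = (-481853 - 216*(23 - 432))/((-9880 - 68) + 143930) = (-481853 - 216*(-409))/(-9948 + 143930) = (-481853 + 88344)/133982 = -393509*1/133982 = -393509/133982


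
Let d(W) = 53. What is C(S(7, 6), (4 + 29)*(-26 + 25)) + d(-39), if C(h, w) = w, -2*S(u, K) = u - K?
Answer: 20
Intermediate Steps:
S(u, K) = K/2 - u/2 (S(u, K) = -(u - K)/2 = K/2 - u/2)
C(S(7, 6), (4 + 29)*(-26 + 25)) + d(-39) = (4 + 29)*(-26 + 25) + 53 = 33*(-1) + 53 = -33 + 53 = 20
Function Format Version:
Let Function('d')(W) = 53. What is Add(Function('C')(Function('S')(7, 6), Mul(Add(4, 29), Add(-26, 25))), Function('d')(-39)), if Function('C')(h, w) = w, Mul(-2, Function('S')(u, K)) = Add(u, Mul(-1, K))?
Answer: 20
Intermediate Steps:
Function('S')(u, K) = Add(Mul(Rational(1, 2), K), Mul(Rational(-1, 2), u)) (Function('S')(u, K) = Mul(Rational(-1, 2), Add(u, Mul(-1, K))) = Add(Mul(Rational(1, 2), K), Mul(Rational(-1, 2), u)))
Add(Function('C')(Function('S')(7, 6), Mul(Add(4, 29), Add(-26, 25))), Function('d')(-39)) = Add(Mul(Add(4, 29), Add(-26, 25)), 53) = Add(Mul(33, -1), 53) = Add(-33, 53) = 20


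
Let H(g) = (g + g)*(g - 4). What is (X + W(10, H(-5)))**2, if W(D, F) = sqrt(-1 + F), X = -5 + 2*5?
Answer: (5 + sqrt(89))**2 ≈ 208.34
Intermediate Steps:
H(g) = 2*g*(-4 + g) (H(g) = (2*g)*(-4 + g) = 2*g*(-4 + g))
X = 5 (X = -5 + 10 = 5)
(X + W(10, H(-5)))**2 = (5 + sqrt(-1 + 2*(-5)*(-4 - 5)))**2 = (5 + sqrt(-1 + 2*(-5)*(-9)))**2 = (5 + sqrt(-1 + 90))**2 = (5 + sqrt(89))**2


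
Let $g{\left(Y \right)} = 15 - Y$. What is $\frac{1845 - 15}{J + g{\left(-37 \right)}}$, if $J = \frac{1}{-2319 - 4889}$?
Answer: $\frac{2638128}{74963} \approx 35.192$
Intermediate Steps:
$J = - \frac{1}{7208}$ ($J = \frac{1}{-7208} = - \frac{1}{7208} \approx -0.00013873$)
$\frac{1845 - 15}{J + g{\left(-37 \right)}} = \frac{1845 - 15}{- \frac{1}{7208} + \left(15 - -37\right)} = \frac{1830}{- \frac{1}{7208} + \left(15 + 37\right)} = \frac{1830}{- \frac{1}{7208} + 52} = \frac{1830}{\frac{374815}{7208}} = 1830 \cdot \frac{7208}{374815} = \frac{2638128}{74963}$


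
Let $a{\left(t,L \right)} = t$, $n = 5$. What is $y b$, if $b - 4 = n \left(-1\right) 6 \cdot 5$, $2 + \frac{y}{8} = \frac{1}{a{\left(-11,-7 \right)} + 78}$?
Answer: $\frac{155344}{67} \approx 2318.6$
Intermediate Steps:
$y = - \frac{1064}{67}$ ($y = -16 + \frac{8}{-11 + 78} = -16 + \frac{8}{67} = - \frac{1064}{67} \approx -15.881$)
$b = -146$ ($b = 4 + 5 \left(-1\right) 6 \cdot 5 = 4 - 150 = -146$)
$y b = \left(- \frac{1064}{67}\right) \left(-146\right) = \frac{155344}{67}$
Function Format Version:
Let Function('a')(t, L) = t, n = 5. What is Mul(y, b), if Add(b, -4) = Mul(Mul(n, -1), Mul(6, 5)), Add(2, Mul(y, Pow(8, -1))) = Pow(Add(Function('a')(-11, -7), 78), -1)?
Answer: Rational(155344, 67) ≈ 2318.6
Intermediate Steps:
y = Rational(-1064, 67) (y = Add(-16, Mul(8, Pow(Add(-11, 78), -1))) = Add(-16, Mul(8, Pow(67, -1))) = Add(-16, Mul(8, Rational(1, 67))) = Add(-16, Rational(8, 67)) = Rational(-1064, 67) ≈ -15.881)
b = -146 (b = Add(4, Mul(Mul(5, -1), Mul(6, 5))) = Add(4, Mul(-5, 30)) = Add(4, -150) = -146)
Mul(y, b) = Mul(Rational(-1064, 67), -146) = Rational(155344, 67)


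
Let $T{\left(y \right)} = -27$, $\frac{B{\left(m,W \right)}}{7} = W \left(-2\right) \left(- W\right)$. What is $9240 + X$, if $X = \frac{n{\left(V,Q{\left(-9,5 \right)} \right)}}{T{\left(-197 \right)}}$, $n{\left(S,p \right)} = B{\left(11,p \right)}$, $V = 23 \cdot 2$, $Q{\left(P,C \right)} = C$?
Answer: $\frac{249130}{27} \approx 9227.0$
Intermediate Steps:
$B{\left(m,W \right)} = 14 W^{2}$ ($B{\left(m,W \right)} = 7 W \left(-2\right) \left(- W\right) = 7 - 2 W \left(- W\right) = 7 \cdot 2 W^{2} = 14 W^{2}$)
$V = 46$
$n{\left(S,p \right)} = 14 p^{2}$
$X = - \frac{350}{27}$ ($X = \frac{14 \cdot 5^{2}}{-27} = 14 \cdot 25 \left(- \frac{1}{27}\right) = 350 \left(- \frac{1}{27}\right) = - \frac{350}{27} \approx -12.963$)
$9240 + X = 9240 - \frac{350}{27} = \frac{249130}{27}$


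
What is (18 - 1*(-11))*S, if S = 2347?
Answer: 68063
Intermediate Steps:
(18 - 1*(-11))*S = (18 - 1*(-11))*2347 = (18 + 11)*2347 = 29*2347 = 68063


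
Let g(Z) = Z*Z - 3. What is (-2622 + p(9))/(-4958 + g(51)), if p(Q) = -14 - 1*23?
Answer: 2659/2360 ≈ 1.1267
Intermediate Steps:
g(Z) = -3 + Z**2 (g(Z) = Z**2 - 3 = -3 + Z**2)
p(Q) = -37 (p(Q) = -14 - 23 = -37)
(-2622 + p(9))/(-4958 + g(51)) = (-2622 - 37)/(-4958 + (-3 + 51**2)) = -2659/(-4958 + (-3 + 2601)) = -2659/(-4958 + 2598) = -2659/(-2360) = -2659*(-1/2360) = 2659/2360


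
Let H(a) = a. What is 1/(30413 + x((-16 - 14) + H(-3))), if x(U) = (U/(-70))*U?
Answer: 70/2127821 ≈ 3.2898e-5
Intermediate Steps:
x(U) = -U**2/70 (x(U) = (U*(-1/70))*U = (-U/70)*U = -U**2/70)
1/(30413 + x((-16 - 14) + H(-3))) = 1/(30413 - ((-16 - 14) - 3)**2/70) = 1/(30413 - (-30 - 3)**2/70) = 1/(30413 - 1/70*(-33)**2) = 1/(30413 - 1/70*1089) = 1/(30413 - 1089/70) = 1/(2127821/70) = 70/2127821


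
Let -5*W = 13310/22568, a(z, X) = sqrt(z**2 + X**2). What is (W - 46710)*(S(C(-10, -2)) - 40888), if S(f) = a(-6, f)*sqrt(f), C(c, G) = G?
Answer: 5387780797562/2821 - 527076971*I*sqrt(5)/2821 ≈ 1.9099e+9 - 4.1779e+5*I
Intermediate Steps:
a(z, X) = sqrt(X**2 + z**2)
S(f) = sqrt(f)*sqrt(36 + f**2) (S(f) = sqrt(f**2 + (-6)**2)*sqrt(f) = sqrt(f**2 + 36)*sqrt(f) = sqrt(36 + f**2)*sqrt(f) = sqrt(f)*sqrt(36 + f**2))
W = -1331/11284 (W = -2662/22568 = -1/5*6655/11284 = -1331/11284 ≈ -0.11795)
(W - 46710)*(S(C(-10, -2)) - 40888) = (-1331/11284 - 46710)*(sqrt(-2)*sqrt(36 + (-2)**2) - 40888) = -527076971*((I*sqrt(2))*sqrt(36 + 4) - 40888)/11284 = -527076971*((I*sqrt(2))*sqrt(40) - 40888)/11284 = -527076971*((I*sqrt(2))*(2*sqrt(10)) - 40888)/11284 = -527076971*(4*I*sqrt(5) - 40888)/11284 = -527076971*(-40888 + 4*I*sqrt(5))/11284 = 5387780797562/2821 - 527076971*I*sqrt(5)/2821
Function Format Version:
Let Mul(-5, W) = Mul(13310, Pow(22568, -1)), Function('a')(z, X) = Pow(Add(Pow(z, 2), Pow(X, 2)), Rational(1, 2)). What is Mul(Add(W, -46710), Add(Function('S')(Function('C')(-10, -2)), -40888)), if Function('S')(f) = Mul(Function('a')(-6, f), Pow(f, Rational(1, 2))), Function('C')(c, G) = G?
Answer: Add(Rational(5387780797562, 2821), Mul(Rational(-527076971, 2821), I, Pow(5, Rational(1, 2)))) ≈ Add(1.9099e+9, Mul(-4.1779e+5, I))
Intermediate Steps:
Function('a')(z, X) = Pow(Add(Pow(X, 2), Pow(z, 2)), Rational(1, 2))
Function('S')(f) = Mul(Pow(f, Rational(1, 2)), Pow(Add(36, Pow(f, 2)), Rational(1, 2))) (Function('S')(f) = Mul(Pow(Add(Pow(f, 2), Pow(-6, 2)), Rational(1, 2)), Pow(f, Rational(1, 2))) = Mul(Pow(Add(Pow(f, 2), 36), Rational(1, 2)), Pow(f, Rational(1, 2))) = Mul(Pow(Add(36, Pow(f, 2)), Rational(1, 2)), Pow(f, Rational(1, 2))) = Mul(Pow(f, Rational(1, 2)), Pow(Add(36, Pow(f, 2)), Rational(1, 2))))
W = Rational(-1331, 11284) (W = Mul(Rational(-1, 5), Mul(13310, Pow(22568, -1))) = Mul(Rational(-1, 5), Mul(13310, Rational(1, 22568))) = Mul(Rational(-1, 5), Rational(6655, 11284)) = Rational(-1331, 11284) ≈ -0.11795)
Mul(Add(W, -46710), Add(Function('S')(Function('C')(-10, -2)), -40888)) = Mul(Add(Rational(-1331, 11284), -46710), Add(Mul(Pow(-2, Rational(1, 2)), Pow(Add(36, Pow(-2, 2)), Rational(1, 2))), -40888)) = Mul(Rational(-527076971, 11284), Add(Mul(Mul(I, Pow(2, Rational(1, 2))), Pow(Add(36, 4), Rational(1, 2))), -40888)) = Mul(Rational(-527076971, 11284), Add(Mul(Mul(I, Pow(2, Rational(1, 2))), Pow(40, Rational(1, 2))), -40888)) = Mul(Rational(-527076971, 11284), Add(Mul(Mul(I, Pow(2, Rational(1, 2))), Mul(2, Pow(10, Rational(1, 2)))), -40888)) = Mul(Rational(-527076971, 11284), Add(Mul(4, I, Pow(5, Rational(1, 2))), -40888)) = Mul(Rational(-527076971, 11284), Add(-40888, Mul(4, I, Pow(5, Rational(1, 2))))) = Add(Rational(5387780797562, 2821), Mul(Rational(-527076971, 2821), I, Pow(5, Rational(1, 2))))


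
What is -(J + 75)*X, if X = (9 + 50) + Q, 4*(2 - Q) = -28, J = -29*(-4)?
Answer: -12988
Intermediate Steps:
J = 116
Q = 9 (Q = 2 - ¼*(-28) = 2 + 7 = 9)
X = 68 (X = (9 + 50) + 9 = 59 + 9 = 68)
-(J + 75)*X = -(116 + 75)*68 = -191*68 = -1*12988 = -12988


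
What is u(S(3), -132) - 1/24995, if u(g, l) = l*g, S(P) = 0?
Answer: -1/24995 ≈ -4.0008e-5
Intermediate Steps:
u(g, l) = g*l
u(S(3), -132) - 1/24995 = 0*(-132) - 1/24995 = 0 - 1*1/24995 = 0 - 1/24995 = -1/24995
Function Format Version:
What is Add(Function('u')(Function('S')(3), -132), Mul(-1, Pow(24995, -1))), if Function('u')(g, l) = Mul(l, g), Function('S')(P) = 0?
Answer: Rational(-1, 24995) ≈ -4.0008e-5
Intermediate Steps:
Function('u')(g, l) = Mul(g, l)
Add(Function('u')(Function('S')(3), -132), Mul(-1, Pow(24995, -1))) = Add(Mul(0, -132), Mul(-1, Pow(24995, -1))) = Add(0, Mul(-1, Rational(1, 24995))) = Add(0, Rational(-1, 24995)) = Rational(-1, 24995)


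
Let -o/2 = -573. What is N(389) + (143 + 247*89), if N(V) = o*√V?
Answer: 22126 + 1146*√389 ≈ 44729.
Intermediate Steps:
o = 1146 (o = -2*(-573) = 1146)
N(V) = 1146*√V
N(389) + (143 + 247*89) = 1146*√389 + (143 + 247*89) = 1146*√389 + (143 + 21983) = 1146*√389 + 22126 = 22126 + 1146*√389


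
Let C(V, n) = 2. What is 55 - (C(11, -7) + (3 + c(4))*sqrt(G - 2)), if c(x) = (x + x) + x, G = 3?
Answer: 38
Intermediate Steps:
c(x) = 3*x (c(x) = 2*x + x = 3*x)
55 - (C(11, -7) + (3 + c(4))*sqrt(G - 2)) = 55 - (2 + (3 + 3*4)*sqrt(3 - 2)) = 55 - (2 + (3 + 12)*sqrt(1)) = 55 - (2 + 15*1) = 55 - (2 + 15) = 55 - 1*17 = 55 - 17 = 38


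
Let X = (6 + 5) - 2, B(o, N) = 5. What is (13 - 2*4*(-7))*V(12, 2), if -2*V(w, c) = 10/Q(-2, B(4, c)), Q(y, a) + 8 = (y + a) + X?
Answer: -345/4 ≈ -86.250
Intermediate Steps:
X = 9 (X = 11 - 2 = 9)
Q(y, a) = 1 + a + y (Q(y, a) = -8 + ((y + a) + 9) = -8 + ((a + y) + 9) = -8 + (9 + a + y) = 1 + a + y)
V(w, c) = -5/4 (V(w, c) = -5/(1 + 5 - 2) = -5/4)
(13 - 2*4*(-7))*V(12, 2) = (13 - 2*4*(-7))*(-5/4) = (13 - 8*(-7))*(-5/4) = (13 + 56)*(-5/4) = 69*(-5/4) = -345/4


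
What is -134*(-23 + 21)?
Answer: 268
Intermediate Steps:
-134*(-23 + 21) = -134*(-2) = 268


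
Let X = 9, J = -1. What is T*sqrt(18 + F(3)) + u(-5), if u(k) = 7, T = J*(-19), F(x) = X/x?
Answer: 7 + 19*sqrt(21) ≈ 94.069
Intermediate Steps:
F(x) = 9/x
T = 19 (T = -1*(-19) = 19)
T*sqrt(18 + F(3)) + u(-5) = 19*sqrt(18 + 9/3) + 7 = 19*sqrt(18 + 9*(1/3)) + 7 = 19*sqrt(18 + 3) + 7 = 19*sqrt(21) + 7 = 7 + 19*sqrt(21)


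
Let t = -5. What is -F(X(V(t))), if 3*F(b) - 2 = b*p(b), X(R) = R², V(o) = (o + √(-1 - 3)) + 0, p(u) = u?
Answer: -43/3 + 280*I ≈ -14.333 + 280.0*I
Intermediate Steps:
V(o) = o + 2*I (V(o) = (o + √(-4)) + 0 = (o + 2*I) + 0 = o + 2*I)
F(b) = ⅔ + b²/3 (F(b) = ⅔ + (b*b)/3 = ⅔ + b²/3)
-F(X(V(t))) = -(⅔ + ((-5 + 2*I)²)²/3) = -(⅔ + (-5 + 2*I)⁴/3) = -⅔ - (-5 + 2*I)⁴/3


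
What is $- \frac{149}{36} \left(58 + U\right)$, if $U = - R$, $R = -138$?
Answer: $- \frac{7301}{9} \approx -811.22$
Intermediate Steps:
$U = 138$ ($U = \left(-1\right) \left(-138\right) = 138$)
$- \frac{149}{36} \left(58 + U\right) = - \frac{149}{36} \left(58 + 138\right) = \left(-149\right) \frac{1}{36} \cdot 196 = \left(- \frac{149}{36}\right) 196 = - \frac{7301}{9}$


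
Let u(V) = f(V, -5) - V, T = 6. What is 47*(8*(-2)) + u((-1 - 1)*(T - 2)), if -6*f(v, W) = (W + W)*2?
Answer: -2222/3 ≈ -740.67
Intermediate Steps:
f(v, W) = -2*W/3 (f(v, W) = -(W + W)*2/6 = -2*W*2/6 = -2*W/3)
u(V) = 10/3 - V (u(V) = -⅔*(-5) - V = 10/3 - V)
47*(8*(-2)) + u((-1 - 1)*(T - 2)) = 47*(8*(-2)) + (10/3 - (-1 - 1)*(6 - 2)) = 47*(-16) + (10/3 - (-2)*4) = -752 + (10/3 - 1*(-8)) = -752 + (10/3 + 8) = -752 + 34/3 = -2222/3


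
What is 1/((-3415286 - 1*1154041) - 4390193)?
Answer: -1/8959520 ≈ -1.1161e-7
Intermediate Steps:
1/((-3415286 - 1*1154041) - 4390193) = 1/((-3415286 - 1154041) - 4390193) = 1/(-4569327 - 4390193) = 1/(-8959520) = -1/8959520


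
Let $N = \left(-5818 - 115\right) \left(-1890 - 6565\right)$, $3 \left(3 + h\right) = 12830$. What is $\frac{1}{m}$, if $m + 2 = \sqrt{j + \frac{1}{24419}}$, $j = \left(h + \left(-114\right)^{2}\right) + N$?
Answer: $\frac{146514}{3676093449301} + \frac{\sqrt{269299599281795553}}{3676093449301} \approx 0.00014121$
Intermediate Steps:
$h = \frac{12821}{3}$ ($h = -3 + \frac{1}{3} \cdot 12830 = -3 + \frac{12830}{3} = \frac{12821}{3} \approx 4273.7$)
$N = 50163515$ ($N = \left(-5933\right) \left(-8455\right) = 50163515$)
$j = \frac{150542354}{3}$ ($j = \left(\frac{12821}{3} + \left(-114\right)^{2}\right) + 50163515 = \left(\frac{12821}{3} + 12996\right) + 50163515 = \frac{51809}{3} + 50163515 = \frac{150542354}{3} \approx 5.0181 \cdot 10^{7}$)
$m = -2 + \frac{\sqrt{269299599281795553}}{73257}$ ($m = -2 + \sqrt{\frac{150542354}{3} + \frac{1}{24419}} = -2 + \sqrt{\frac{3676093742329}{73257}} = -2 + \frac{\sqrt{269299599281795553}}{73257} \approx 7081.8$)
$\frac{1}{m} = \frac{1}{-2 + \frac{\sqrt{269299599281795553}}{73257}}$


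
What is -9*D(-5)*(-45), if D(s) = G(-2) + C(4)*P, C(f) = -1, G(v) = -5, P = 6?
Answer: -4455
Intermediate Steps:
D(s) = -11 (D(s) = -5 - 1*6 = -5 - 6 = -11)
-9*D(-5)*(-45) = -9*(-11)*(-45) = 99*(-45) = -4455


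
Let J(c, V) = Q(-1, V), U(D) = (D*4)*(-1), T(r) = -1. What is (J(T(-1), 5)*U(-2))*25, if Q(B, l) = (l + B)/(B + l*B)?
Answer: -400/3 ≈ -133.33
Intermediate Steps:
U(D) = -4*D (U(D) = (4*D)*(-1) = -4*D)
Q(B, l) = (B + l)/(B + B*l)
J(c, V) = -(-1 + V)/(1 + V) (J(c, V) = (-1 + V)/((-1)*(1 + V)) = -(-1 + V)/(1 + V))
(J(T(-1), 5)*U(-2))*25 = (((1 - 1*5)/(1 + 5))*(-4*(-2)))*25 = (((1 - 5)/6)*8)*25 = (((⅙)*(-4))*8)*25 = -⅔*8*25 = -16/3*25 = -400/3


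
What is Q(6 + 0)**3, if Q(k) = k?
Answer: 216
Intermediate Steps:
Q(6 + 0)**3 = (6 + 0)**3 = 6**3 = 216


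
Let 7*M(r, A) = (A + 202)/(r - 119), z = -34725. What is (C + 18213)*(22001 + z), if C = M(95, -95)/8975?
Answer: -87355226473033/376950 ≈ -2.3174e+8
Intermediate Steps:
M(r, A) = (202 + A)/(7*(-119 + r)) (M(r, A) = ((A + 202)/(r - 119))/7 = ((202 + A)/(-119 + r))/7 = (202 + A)/(7*(-119 + r)))
C = -107/1507800 (C = ((202 - 95)/(7*(-119 + 95)))/8975 = ((1/7)*107/(-24))*(1/8975) = ((1/7)*(-1/24)*107)*(1/8975) = -107/168*1/8975 = -107/1507800 ≈ -7.0964e-5)
(C + 18213)*(22001 + z) = (-107/1507800 + 18213)*(22001 - 34725) = (27461561293/1507800)*(-12724) = -87355226473033/376950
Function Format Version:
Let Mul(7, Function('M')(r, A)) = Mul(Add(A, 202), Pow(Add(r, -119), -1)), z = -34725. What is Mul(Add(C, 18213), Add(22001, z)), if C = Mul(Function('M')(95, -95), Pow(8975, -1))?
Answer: Rational(-87355226473033, 376950) ≈ -2.3174e+8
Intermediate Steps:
Function('M')(r, A) = Mul(Rational(1, 7), Pow(Add(-119, r), -1), Add(202, A)) (Function('M')(r, A) = Mul(Rational(1, 7), Mul(Add(A, 202), Pow(Add(r, -119), -1))) = Mul(Rational(1, 7), Mul(Add(202, A), Pow(Add(-119, r), -1))) = Mul(Rational(1, 7), Mul(Pow(Add(-119, r), -1), Add(202, A))) = Mul(Rational(1, 7), Pow(Add(-119, r), -1), Add(202, A)))
C = Rational(-107, 1507800) (C = Mul(Mul(Rational(1, 7), Pow(Add(-119, 95), -1), Add(202, -95)), Pow(8975, -1)) = Mul(Mul(Rational(1, 7), Pow(-24, -1), 107), Rational(1, 8975)) = Mul(Mul(Rational(1, 7), Rational(-1, 24), 107), Rational(1, 8975)) = Mul(Rational(-107, 168), Rational(1, 8975)) = Rational(-107, 1507800) ≈ -7.0964e-5)
Mul(Add(C, 18213), Add(22001, z)) = Mul(Add(Rational(-107, 1507800), 18213), Add(22001, -34725)) = Mul(Rational(27461561293, 1507800), -12724) = Rational(-87355226473033, 376950)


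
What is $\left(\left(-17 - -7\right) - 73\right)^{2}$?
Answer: $6889$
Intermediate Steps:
$\left(\left(-17 - -7\right) - 73\right)^{2} = \left(\left(-17 + 7\right) - 73\right)^{2} = \left(-10 - 73\right)^{2} = \left(-83\right)^{2} = 6889$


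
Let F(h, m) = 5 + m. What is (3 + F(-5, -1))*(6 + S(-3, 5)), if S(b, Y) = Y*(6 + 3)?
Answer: 357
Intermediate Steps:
S(b, Y) = 9*Y (S(b, Y) = Y*9 = 9*Y)
(3 + F(-5, -1))*(6 + S(-3, 5)) = (3 + (5 - 1))*(6 + 9*5) = (3 + 4)*(6 + 45) = 7*51 = 357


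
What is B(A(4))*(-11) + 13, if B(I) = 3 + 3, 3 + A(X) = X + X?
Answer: -53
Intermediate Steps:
A(X) = -3 + 2*X (A(X) = -3 + (X + X) = -3 + 2*X)
B(I) = 6
B(A(4))*(-11) + 13 = 6*(-11) + 13 = -66 + 13 = -53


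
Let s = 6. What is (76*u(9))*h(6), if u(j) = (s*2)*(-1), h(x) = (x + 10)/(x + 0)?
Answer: -2432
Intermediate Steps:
h(x) = (10 + x)/x
u(j) = -12 (u(j) = (6*2)*(-1) = 12*(-1) = -12)
(76*u(9))*h(6) = (76*(-12))*((10 + 6)/6) = -152*16 = -912*8/3 = -2432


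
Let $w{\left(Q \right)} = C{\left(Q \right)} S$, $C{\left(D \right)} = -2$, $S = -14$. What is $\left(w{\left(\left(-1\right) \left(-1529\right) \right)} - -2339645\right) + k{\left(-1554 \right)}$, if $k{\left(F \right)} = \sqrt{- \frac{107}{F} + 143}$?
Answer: $2339673 + \frac{\sqrt{345499266}}{1554} \approx 2.3397 \cdot 10^{6}$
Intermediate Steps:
$w{\left(Q \right)} = 28$ ($w{\left(Q \right)} = \left(-2\right) \left(-14\right) = 28$)
$k{\left(F \right)} = \sqrt{143 - \frac{107}{F}}$
$\left(w{\left(\left(-1\right) \left(-1529\right) \right)} - -2339645\right) + k{\left(-1554 \right)} = \left(28 - -2339645\right) + \sqrt{143 - \frac{107}{-1554}} = \left(28 + 2339645\right) + \sqrt{143 - - \frac{107}{1554}} = 2339673 + \sqrt{143 + \frac{107}{1554}} = 2339673 + \sqrt{\frac{222329}{1554}} = 2339673 + \frac{\sqrt{345499266}}{1554}$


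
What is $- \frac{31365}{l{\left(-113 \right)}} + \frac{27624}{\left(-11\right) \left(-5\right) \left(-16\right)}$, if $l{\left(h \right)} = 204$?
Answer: $- \frac{40731}{220} \approx -185.14$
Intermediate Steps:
$- \frac{31365}{l{\left(-113 \right)}} + \frac{27624}{\left(-11\right) \left(-5\right) \left(-16\right)} = - \frac{31365}{204} + \frac{27624}{\left(-11\right) \left(-5\right) \left(-16\right)} = \left(-31365\right) \frac{1}{204} + \frac{27624}{55 \left(-16\right)} = - \frac{615}{4} + \frac{27624}{-880} = - \frac{615}{4} + 27624 \left(- \frac{1}{880}\right) = - \frac{615}{4} - \frac{3453}{110} = - \frac{40731}{220}$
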